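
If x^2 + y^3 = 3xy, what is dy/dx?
Apply d/dx to both sides, remembering that y depends on x. Each occurrence of y therefore brings in a y' = dy/dx via the chain rule.

With F(x, y) equal to the left-hand side minus the right, differentiate F term by term:
  d/dx[x^2] = 2x
  d/dx[-3xy] = -3x·y' - 3y
  d/dx[y^3] = 3y^2·y'
Adding these up, d/dx[F] = 0 becomes
  (2x - 3y) + (-3x + 3y^2)·y' = 0,
so isolating y',
  dy/dx = -(2x - 3y)/(-3x + 3y^2) = (2x/3 - y)/(x - y^2)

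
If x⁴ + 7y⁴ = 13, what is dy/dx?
Differentiate both sides with respect to x, treating y as y(x). By the chain rule, any term containing y contributes a factor of y' = dy/dx when we differentiate it.

Move every term to one side and write the relation as F(x, y) = 0. Term by term,
  d/dx[x^4] = 4x^3
  d/dx[7y^4] = 28y^3·y'
  d/dx[-13] = 0

The pieces without y' make up ∂F/∂x and the coefficient of y' is ∂F/∂y:
  ∂F/∂x = 4x^3,
  ∂F/∂y = 28y^3.

Since d/dx[F] = ∂F/∂x + (∂F/∂y)·y' = 0, solve for y':
  (∂F/∂y)·y' = -∂F/∂x
  dy/dx = -(∂F/∂x)/(∂F/∂y) = -(4x^3)/(28y^3) = -x^3/(7y^3)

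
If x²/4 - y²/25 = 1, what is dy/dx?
Differentiate the relation implicitly: treat y = y(x) and apply the chain rule, so every y-derivative picks up a y' = dy/dx factor.

With everything moved to the left-hand side, differentiate term by term:
  d/dx[x^2/4] = x/2
  d/dx[-y^2/25] = -2y·y'/25
  d/dx[-1] = 0

Separating the contributions that come from x directly and those that come through y:
  without y':      x/2
  multiplying y':  -2y/25

so (x/2) + (-2y/25)·y' = 0, and therefore
  dy/dx = -(x/2)/(-2y/25) = 25x/(4y)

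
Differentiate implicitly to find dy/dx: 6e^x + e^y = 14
Take d/dx of both sides. Since y is implicitly a function of x, the chain rule attaches a y' = dy/dx factor whenever we differentiate through y.

Set F(x, y) = (left side) − (right side), so the curve is F = 0. Differentiating each term of F:
  d/dx[6e^(x)] = 6e^(x)
  d/dx[e^(y)] = y'·e^(y)
  d/dx[-14] = 0

Collecting, the y'-free part is the partial derivative in x and the y' coefficient is the partial derivative in y:
  ∂F/∂x = 6e^(x)
  ∂F/∂y = e^(y)

so d/dx[F(x, y(x))] = ∂F/∂x + (∂F/∂y)·y' = 0. Rearranging,
  dy/dx = -(∂F/∂x)/(∂F/∂y) = -(6e^(x))/(e^(y)) = -6e^(x - y)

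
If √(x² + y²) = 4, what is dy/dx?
Differentiate the relation implicitly: treat y = y(x) and apply the chain rule, so every y-derivative picks up a y' = dy/dx factor.

With everything moved to the left-hand side, differentiate term by term:
  d/dx[√(x^2 + y^2)] = (x + y·y')/√(x^2 + y^2)
  d/dx[-4] = 0

Separating the contributions that come from x directly and those that come through y:
  without y':      x/√(x^2 + y^2)
  multiplying y':  y/√(x^2 + y^2)

so (x/√(x^2 + y^2)) + (y/√(x^2 + y^2))·y' = 0, and therefore
  dy/dx = -(x/√(x^2 + y^2))/(y/√(x^2 + y^2)) = -x/y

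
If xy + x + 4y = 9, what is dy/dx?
Take d/dx of both sides. Since y is implicitly a function of x, the chain rule attaches a y' = dy/dx factor whenever we differentiate through y.

Set F(x, y) = (left side) − (right side), so the curve is F = 0. Differentiating each term of F:
  d/dx[xy] = x·y' + y
  d/dx[x] = 1
  d/dx[4y] = 4·y'
  d/dx[-9] = 0

Collecting, the y'-free part is the partial derivative in x and the y' coefficient is the partial derivative in y:
  ∂F/∂x = y + 1
  ∂F/∂y = x + 4

so d/dx[F(x, y(x))] = ∂F/∂x + (∂F/∂y)·y' = 0. Rearranging,
  dy/dx = -(∂F/∂x)/(∂F/∂y) = -(y + 1)/(x + 4) = (-y - 1)/(x + 4)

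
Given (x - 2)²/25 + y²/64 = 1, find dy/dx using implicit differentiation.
Differentiate both sides with respect to x, treating y as y(x). By the chain rule, any term containing y contributes a factor of y' = dy/dx when we differentiate it.

Move every term to one side and write the relation as F(x, y) = 0. Term by term,
  d/dx[y^2/64] = y·y'/32
  d/dx[(x - 2)^2/25] = 2x/25 - 4/25
  d/dx[-1] = 0

The pieces without y' make up ∂F/∂x and the coefficient of y' is ∂F/∂y:
  ∂F/∂x = 2x/25 - 4/25,
  ∂F/∂y = y/32.

Since d/dx[F] = ∂F/∂x + (∂F/∂y)·y' = 0, solve for y':
  (∂F/∂y)·y' = -∂F/∂x
  dy/dx = -(∂F/∂x)/(∂F/∂y) = -(2x/25 - 4/25)/(y/32)
        = -(2(x - 2)/25)/(y/32) = 64(2 - x)/(25y)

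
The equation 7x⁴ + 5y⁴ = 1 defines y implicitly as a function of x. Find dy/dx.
Take d/dx of both sides. Since y is implicitly a function of x, the chain rule attaches a y' = dy/dx factor whenever we differentiate through y.

Set F(x, y) = (left side) − (right side), so the curve is F = 0. Differentiating each term of F:
  d/dx[7x^4] = 28x^3
  d/dx[5y^4] = 20y^3·y'
  d/dx[-1] = 0

Collecting, the y'-free part is the partial derivative in x and the y' coefficient is the partial derivative in y:
  ∂F/∂x = 28x^3
  ∂F/∂y = 20y^3

so d/dx[F(x, y(x))] = ∂F/∂x + (∂F/∂y)·y' = 0. Rearranging,
  dy/dx = -(∂F/∂x)/(∂F/∂y) = -(28x^3)/(20y^3) = -7x^3/(5y^3)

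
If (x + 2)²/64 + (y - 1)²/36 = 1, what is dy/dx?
Differentiate the relation implicitly: treat y = y(x) and apply the chain rule, so every y-derivative picks up a y' = dy/dx factor.

With everything moved to the left-hand side, differentiate term by term:
  d/dx[(x + 2)^2/64] = x/32 + 1/16
  d/dx[(y - 1)^2/36] = y'(y - 1)/18
  d/dx[-1] = 0

Separating the contributions that come from x directly and those that come through y:
  without y':      x/32 + 1/16
  multiplying y':  y/18 - 1/18

so (x/32 + 1/16) + (y/18 - 1/18)·y' = 0, and therefore
  dy/dx = -(x/32 + 1/16)/(y/18 - 1/18)
        = -((x + 2)/32)/((y - 1)/18) = 9(-x - 2)/(16(y - 1))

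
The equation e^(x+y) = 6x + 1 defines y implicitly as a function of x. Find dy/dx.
Differentiate both sides with respect to x, treating y as y(x). By the chain rule, any term containing y contributes a factor of y' = dy/dx when we differentiate it.

Move every term to one side and write the relation as F(x, y) = 0. Term by term,
  d/dx[-6x] = -6
  d/dx[e^(x + y)] = (y' + 1)·e^(x + y)
  d/dx[-1] = 0

The pieces without y' make up ∂F/∂x and the coefficient of y' is ∂F/∂y:
  ∂F/∂x = e^(x + y) - 6,
  ∂F/∂y = e^(x + y).

Since d/dx[F] = ∂F/∂x + (∂F/∂y)·y' = 0, solve for y':
  (∂F/∂y)·y' = -∂F/∂x
  dy/dx = -(∂F/∂x)/(∂F/∂y) = -(e^(x + y) - 6)/(e^(x + y)) = 6e^(-x - y) - 1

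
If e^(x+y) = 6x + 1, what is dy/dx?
Take d/dx of both sides. Since y is implicitly a function of x, the chain rule attaches a y' = dy/dx factor whenever we differentiate through y.

Set F(x, y) = (left side) − (right side), so the curve is F = 0. Differentiating each term of F:
  d/dx[-6x] = -6
  d/dx[e^(x + y)] = (y' + 1)·e^(x + y)
  d/dx[-1] = 0

Collecting, the y'-free part is the partial derivative in x and the y' coefficient is the partial derivative in y:
  ∂F/∂x = e^(x + y) - 6
  ∂F/∂y = e^(x + y)

so d/dx[F(x, y(x))] = ∂F/∂x + (∂F/∂y)·y' = 0. Rearranging,
  dy/dx = -(∂F/∂x)/(∂F/∂y) = -(e^(x + y) - 6)/(e^(x + y)) = 6e^(-x - y) - 1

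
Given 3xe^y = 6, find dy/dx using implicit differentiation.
Differentiate both sides with respect to x, treating y as y(x). By the chain rule, any term containing y contributes a factor of y' = dy/dx when we differentiate it.

Move every term to one side and write the relation as F(x, y) = 0. Term by term,
  d/dx[3x·e^(y)] = 3x·y'·e^(y) + 3e^(y)
  d/dx[-6] = 0

The pieces without y' make up ∂F/∂x and the coefficient of y' is ∂F/∂y:
  ∂F/∂x = 3e^(y),
  ∂F/∂y = 3x·e^(y).

Since d/dx[F] = ∂F/∂x + (∂F/∂y)·y' = 0, solve for y':
  (∂F/∂y)·y' = -∂F/∂x
  dy/dx = -(∂F/∂x)/(∂F/∂y) = -(3e^(y))/(3x·e^(y)) = -1/x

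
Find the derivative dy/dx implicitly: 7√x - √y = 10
Differentiate the relation implicitly: treat y = y(x) and apply the chain rule, so every y-derivative picks up a y' = dy/dx factor.

With everything moved to the left-hand side, differentiate term by term:
  d/dx[7√(x)] = 7/(2√(x))
  d/dx[-√(y)] = -y'/(2√(y))
  d/dx[-10] = 0

Separating the contributions that come from x directly and those that come through y:
  without y':      7/(2√(x))
  multiplying y':  -1/(2√(y))

so (7/(2√(x))) + (-1/(2√(y)))·y' = 0, and therefore
  dy/dx = -(7/(2√(x)))/(-1/(2√(y))) = 7√(y)/√(x)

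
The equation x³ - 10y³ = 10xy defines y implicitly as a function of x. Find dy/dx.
Differentiate both sides with respect to x, treating y as y(x). By the chain rule, any term containing y contributes a factor of y' = dy/dx when we differentiate it.

Move every term to one side and write the relation as F(x, y) = 0. Term by term,
  d/dx[x^3] = 3x^2
  d/dx[-10xy] = -10x·y' - 10y
  d/dx[-10y^3] = -30y^2·y'

The pieces without y' make up ∂F/∂x and the coefficient of y' is ∂F/∂y:
  ∂F/∂x = 3x^2 - 10y,
  ∂F/∂y = -10x - 30y^2.

Since d/dx[F] = ∂F/∂x + (∂F/∂y)·y' = 0, solve for y':
  (∂F/∂y)·y' = -∂F/∂x
  dy/dx = -(∂F/∂x)/(∂F/∂y) = -(3x^2 - 10y)/(-10x - 30y^2) = (3x^2/10 - y)/(x + 3y^2)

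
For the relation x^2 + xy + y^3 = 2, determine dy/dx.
Apply d/dx to both sides, remembering that y depends on x. Each occurrence of y therefore brings in a y' = dy/dx via the chain rule.

With F(x, y) equal to the left-hand side minus the right, differentiate F term by term:
  d/dx[x^2] = 2x
  d/dx[xy] = x·y' + y
  d/dx[y^3] = 3y^2·y'
  d/dx[-2] = 0
Adding these up, d/dx[F] = 0 becomes
  (2x + y) + (x + 3y^2)·y' = 0,
so isolating y',
  dy/dx = -(2x + y)/(x + 3y^2) = (-2x - y)/(x + 3y^2)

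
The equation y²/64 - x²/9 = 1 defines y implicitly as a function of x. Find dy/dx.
Take d/dx of both sides. Since y is implicitly a function of x, the chain rule attaches a y' = dy/dx factor whenever we differentiate through y.

Set F(x, y) = (left side) − (right side), so the curve is F = 0. Differentiating each term of F:
  d/dx[-x^2/9] = -2x/9
  d/dx[y^2/64] = y·y'/32
  d/dx[-1] = 0

Collecting, the y'-free part is the partial derivative in x and the y' coefficient is the partial derivative in y:
  ∂F/∂x = -2x/9
  ∂F/∂y = y/32

so d/dx[F(x, y(x))] = ∂F/∂x + (∂F/∂y)·y' = 0. Rearranging,
  dy/dx = -(∂F/∂x)/(∂F/∂y) = -(-2x/9)/(y/32) = 64x/(9y)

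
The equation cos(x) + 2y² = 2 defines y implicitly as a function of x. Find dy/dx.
Differentiate both sides with respect to x, treating y as y(x). By the chain rule, any term containing y contributes a factor of y' = dy/dx when we differentiate it.

Move every term to one side and write the relation as F(x, y) = 0. Term by term,
  d/dx[2y^2] = 4y·y'
  d/dx[cos(x)] = -sin(x)
  d/dx[-2] = 0

The pieces without y' make up ∂F/∂x and the coefficient of y' is ∂F/∂y:
  ∂F/∂x = -sin(x),
  ∂F/∂y = 4y.

Since d/dx[F] = ∂F/∂x + (∂F/∂y)·y' = 0, solve for y':
  (∂F/∂y)·y' = -∂F/∂x
  dy/dx = -(∂F/∂x)/(∂F/∂y) = -(-sin(x))/(4y) = sin(x)/(4y)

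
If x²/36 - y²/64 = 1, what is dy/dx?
Take d/dx of both sides. Since y is implicitly a function of x, the chain rule attaches a y' = dy/dx factor whenever we differentiate through y.

Set F(x, y) = (left side) − (right side), so the curve is F = 0. Differentiating each term of F:
  d/dx[x^2/36] = x/18
  d/dx[-y^2/64] = -y·y'/32
  d/dx[-1] = 0

Collecting, the y'-free part is the partial derivative in x and the y' coefficient is the partial derivative in y:
  ∂F/∂x = x/18
  ∂F/∂y = -y/32

so d/dx[F(x, y(x))] = ∂F/∂x + (∂F/∂y)·y' = 0. Rearranging,
  dy/dx = -(∂F/∂x)/(∂F/∂y) = -(x/18)/(-y/32) = 16x/(9y)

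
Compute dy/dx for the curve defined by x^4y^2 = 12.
Differentiate the relation implicitly: treat y = y(x) and apply the chain rule, so every y-derivative picks up a y' = dy/dx factor.

With everything moved to the left-hand side, differentiate term by term:
  d/dx[x^4y^2] = 2x^4y·y' + 4x^3y^2
  d/dx[-12] = 0

Separating the contributions that come from x directly and those that come through y:
  without y':      4x^3y^2
  multiplying y':  2x^4y

so (4x^3y^2) + (2x^4y)·y' = 0, and therefore
  dy/dx = -(4x^3y^2)/(2x^4y) = -2y/x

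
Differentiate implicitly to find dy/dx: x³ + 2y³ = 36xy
Apply d/dx to both sides, remembering that y depends on x. Each occurrence of y therefore brings in a y' = dy/dx via the chain rule.

With F(x, y) equal to the left-hand side minus the right, differentiate F term by term:
  d/dx[x^3] = 3x^2
  d/dx[-36xy] = -36x·y' - 36y
  d/dx[2y^3] = 6y^2·y'
Adding these up, d/dx[F] = 0 becomes
  (3x^2 - 36y) + (-36x + 6y^2)·y' = 0,
so isolating y',
  dy/dx = -(3x^2 - 36y)/(-36x + 6y^2) = (x^2 - 12y)/(2(6x - y^2))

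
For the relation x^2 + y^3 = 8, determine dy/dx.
Differentiate the relation implicitly: treat y = y(x) and apply the chain rule, so every y-derivative picks up a y' = dy/dx factor.

With everything moved to the left-hand side, differentiate term by term:
  d/dx[x^2] = 2x
  d/dx[y^3] = 3y^2·y'
  d/dx[-8] = 0

Separating the contributions that come from x directly and those that come through y:
  without y':      2x
  multiplying y':  3y^2

so (2x) + (3y^2)·y' = 0, and therefore
  dy/dx = -(2x)/(3y^2) = -2x/(3y^2)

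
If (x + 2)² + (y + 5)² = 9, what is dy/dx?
Differentiate both sides with respect to x, treating y as y(x). By the chain rule, any term containing y contributes a factor of y' = dy/dx when we differentiate it.

Move every term to one side and write the relation as F(x, y) = 0. Term by term,
  d/dx[(x + 2)^2] = 2x + 4
  d/dx[(y + 5)^2] = 2·y'(y + 5)
  d/dx[-9] = 0

The pieces without y' make up ∂F/∂x and the coefficient of y' is ∂F/∂y:
  ∂F/∂x = 2x + 4,
  ∂F/∂y = 2y + 10.

Since d/dx[F] = ∂F/∂x + (∂F/∂y)·y' = 0, solve for y':
  (∂F/∂y)·y' = -∂F/∂x
  dy/dx = -(∂F/∂x)/(∂F/∂y) = -(2x + 4)/(2y + 10) = (-x - 2)/(y + 5)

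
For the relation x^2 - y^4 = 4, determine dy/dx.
Differentiate the relation implicitly: treat y = y(x) and apply the chain rule, so every y-derivative picks up a y' = dy/dx factor.

With everything moved to the left-hand side, differentiate term by term:
  d/dx[x^2] = 2x
  d/dx[-y^4] = -4y^3·y'
  d/dx[-4] = 0

Separating the contributions that come from x directly and those that come through y:
  without y':      2x
  multiplying y':  -4y^3

so (2x) + (-4y^3)·y' = 0, and therefore
  dy/dx = -(2x)/(-4y^3) = x/(2y^3)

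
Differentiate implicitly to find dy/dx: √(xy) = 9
Differentiate the relation implicitly: treat y = y(x) and apply the chain rule, so every y-derivative picks up a y' = dy/dx factor.

With everything moved to the left-hand side, differentiate term by term:
  d/dx[√(xy)] = √(xy)(x·y'/2 + y/2)/(xy)
  d/dx[-9] = 0

Separating the contributions that come from x directly and those that come through y:
  without y':      √(xy)/(2x)
  multiplying y':  √(xy)/(2y)

so (√(xy)/(2x)) + (√(xy)/(2y))·y' = 0, and therefore
  dy/dx = -(√(xy)/(2x))/(√(xy)/(2y)) = -y/x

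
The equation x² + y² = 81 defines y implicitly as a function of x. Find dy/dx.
Apply d/dx to both sides, remembering that y depends on x. Each occurrence of y therefore brings in a y' = dy/dx via the chain rule.

With F(x, y) equal to the left-hand side minus the right, differentiate F term by term:
  d/dx[x^2] = 2x
  d/dx[y^2] = 2y·y'
  d/dx[-81] = 0
Adding these up, d/dx[F] = 0 becomes
  (2x) + (2y)·y' = 0,
so isolating y',
  dy/dx = -(2x)/(2y) = -x/y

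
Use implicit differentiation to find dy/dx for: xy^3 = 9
Differentiate the relation implicitly: treat y = y(x) and apply the chain rule, so every y-derivative picks up a y' = dy/dx factor.

With everything moved to the left-hand side, differentiate term by term:
  d/dx[xy^3] = 3xy^2·y' + y^3
  d/dx[-9] = 0

Separating the contributions that come from x directly and those that come through y:
  without y':      y^3
  multiplying y':  3xy^2

so (y^3) + (3xy^2)·y' = 0, and therefore
  dy/dx = -(y^3)/(3xy^2) = -y/(3x)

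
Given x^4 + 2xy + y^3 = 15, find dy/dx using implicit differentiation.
Apply d/dx to both sides, remembering that y depends on x. Each occurrence of y therefore brings in a y' = dy/dx via the chain rule.

With F(x, y) equal to the left-hand side minus the right, differentiate F term by term:
  d/dx[x^4] = 4x^3
  d/dx[2xy] = 2x·y' + 2y
  d/dx[y^3] = 3y^2·y'
  d/dx[-15] = 0
Adding these up, d/dx[F] = 0 becomes
  (4x^3 + 2y) + (2x + 3y^2)·y' = 0,
so isolating y',
  dy/dx = -(4x^3 + 2y)/(2x + 3y^2) = 2(-2x^3 - y)/(2x + 3y^2)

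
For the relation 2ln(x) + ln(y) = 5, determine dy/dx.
Take d/dx of both sides. Since y is implicitly a function of x, the chain rule attaches a y' = dy/dx factor whenever we differentiate through y.

Set F(x, y) = (left side) − (right side), so the curve is F = 0. Differentiating each term of F:
  d/dx[2ln(x)] = 2/x
  d/dx[ln(y)] = y'/y
  d/dx[-5] = 0

Collecting, the y'-free part is the partial derivative in x and the y' coefficient is the partial derivative in y:
  ∂F/∂x = 2/x
  ∂F/∂y = 1/y

so d/dx[F(x, y(x))] = ∂F/∂x + (∂F/∂y)·y' = 0. Rearranging,
  dy/dx = -(∂F/∂x)/(∂F/∂y) = -(2/x)/(1/y) = -2y/x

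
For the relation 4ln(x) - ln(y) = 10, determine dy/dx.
Take d/dx of both sides. Since y is implicitly a function of x, the chain rule attaches a y' = dy/dx factor whenever we differentiate through y.

Set F(x, y) = (left side) − (right side), so the curve is F = 0. Differentiating each term of F:
  d/dx[4ln(x)] = 4/x
  d/dx[-ln(y)] = -y'/y
  d/dx[-10] = 0

Collecting, the y'-free part is the partial derivative in x and the y' coefficient is the partial derivative in y:
  ∂F/∂x = 4/x
  ∂F/∂y = -1/y

so d/dx[F(x, y(x))] = ∂F/∂x + (∂F/∂y)·y' = 0. Rearranging,
  dy/dx = -(∂F/∂x)/(∂F/∂y) = -(4/x)/(-1/y) = 4y/x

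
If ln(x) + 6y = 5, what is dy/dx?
Differentiate the relation implicitly: treat y = y(x) and apply the chain rule, so every y-derivative picks up a y' = dy/dx factor.

With everything moved to the left-hand side, differentiate term by term:
  d/dx[6y] = 6·y'
  d/dx[ln(x)] = 1/x
  d/dx[-5] = 0

Separating the contributions that come from x directly and those that come through y:
  without y':      1/x
  multiplying y':  6

so (1/x) + (6)·y' = 0, and therefore
  dy/dx = -(1/x)/(6) = -1/(6x)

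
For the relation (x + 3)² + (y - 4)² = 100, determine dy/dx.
Apply d/dx to both sides, remembering that y depends on x. Each occurrence of y therefore brings in a y' = dy/dx via the chain rule.

With F(x, y) equal to the left-hand side minus the right, differentiate F term by term:
  d/dx[(x + 3)^2] = 2x + 6
  d/dx[(y - 4)^2] = 2·y'(y - 4)
  d/dx[-100] = 0
Adding these up, d/dx[F] = 0 becomes
  (2x + 6) + (2y - 8)·y' = 0,
so isolating y',
  dy/dx = -(2x + 6)/(2y - 8) = (-x - 3)/(y - 4)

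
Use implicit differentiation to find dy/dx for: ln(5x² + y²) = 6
Differentiate both sides with respect to x, treating y as y(x). By the chain rule, any term containing y contributes a factor of y' = dy/dx when we differentiate it.

Move every term to one side and write the relation as F(x, y) = 0. Term by term,
  d/dx[ln(5x^2 + y^2)] = (10x + 2y·y')/(5x^2 + y^2)
  d/dx[-6] = 0

The pieces without y' make up ∂F/∂x and the coefficient of y' is ∂F/∂y:
  ∂F/∂x = 10x/(5x^2 + y^2),
  ∂F/∂y = 2y/(5x^2 + y^2).

Since d/dx[F] = ∂F/∂x + (∂F/∂y)·y' = 0, solve for y':
  (∂F/∂y)·y' = -∂F/∂x
  dy/dx = -(∂F/∂x)/(∂F/∂y) = -(10x/(5x^2 + y^2))/(2y/(5x^2 + y^2)) = -5x/y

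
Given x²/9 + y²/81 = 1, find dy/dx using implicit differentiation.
Apply d/dx to both sides, remembering that y depends on x. Each occurrence of y therefore brings in a y' = dy/dx via the chain rule.

With F(x, y) equal to the left-hand side minus the right, differentiate F term by term:
  d/dx[x^2/9] = 2x/9
  d/dx[y^2/81] = 2y·y'/81
  d/dx[-1] = 0
Adding these up, d/dx[F] = 0 becomes
  (2x/9) + (2y/81)·y' = 0,
so isolating y',
  dy/dx = -(2x/9)/(2y/81) = -9x/y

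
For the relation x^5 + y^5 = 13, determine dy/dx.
Apply d/dx to both sides, remembering that y depends on x. Each occurrence of y therefore brings in a y' = dy/dx via the chain rule.

With F(x, y) equal to the left-hand side minus the right, differentiate F term by term:
  d/dx[x^5] = 5x^4
  d/dx[y^5] = 5y^4·y'
  d/dx[-13] = 0
Adding these up, d/dx[F] = 0 becomes
  (5x^4) + (5y^4)·y' = 0,
so isolating y',
  dy/dx = -(5x^4)/(5y^4) = -x^4/y^4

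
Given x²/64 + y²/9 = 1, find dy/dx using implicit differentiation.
Differentiate both sides with respect to x, treating y as y(x). By the chain rule, any term containing y contributes a factor of y' = dy/dx when we differentiate it.

Move every term to one side and write the relation as F(x, y) = 0. Term by term,
  d/dx[x^2/64] = x/32
  d/dx[y^2/9] = 2y·y'/9
  d/dx[-1] = 0

The pieces without y' make up ∂F/∂x and the coefficient of y' is ∂F/∂y:
  ∂F/∂x = x/32,
  ∂F/∂y = 2y/9.

Since d/dx[F] = ∂F/∂x + (∂F/∂y)·y' = 0, solve for y':
  (∂F/∂y)·y' = -∂F/∂x
  dy/dx = -(∂F/∂x)/(∂F/∂y) = -(x/32)/(2y/9) = -9x/(64y)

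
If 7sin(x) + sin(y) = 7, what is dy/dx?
Apply d/dx to both sides, remembering that y depends on x. Each occurrence of y therefore brings in a y' = dy/dx via the chain rule.

With F(x, y) equal to the left-hand side minus the right, differentiate F term by term:
  d/dx[7sin(x)] = 7cos(x)
  d/dx[sin(y)] = y'·cos(y)
  d/dx[-7] = 0
Adding these up, d/dx[F] = 0 becomes
  (7cos(x)) + (cos(y))·y' = 0,
so isolating y',
  dy/dx = -(7cos(x))/(cos(y)) = -7cos(x)/cos(y)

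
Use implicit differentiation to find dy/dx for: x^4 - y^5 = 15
Apply d/dx to both sides, remembering that y depends on x. Each occurrence of y therefore brings in a y' = dy/dx via the chain rule.

With F(x, y) equal to the left-hand side minus the right, differentiate F term by term:
  d/dx[x^4] = 4x^3
  d/dx[-y^5] = -5y^4·y'
  d/dx[-15] = 0
Adding these up, d/dx[F] = 0 becomes
  (4x^3) + (-5y^4)·y' = 0,
so isolating y',
  dy/dx = -(4x^3)/(-5y^4) = 4x^3/(5y^4)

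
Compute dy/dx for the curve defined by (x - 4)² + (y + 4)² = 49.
Apply d/dx to both sides, remembering that y depends on x. Each occurrence of y therefore brings in a y' = dy/dx via the chain rule.

With F(x, y) equal to the left-hand side minus the right, differentiate F term by term:
  d/dx[(x - 4)^2] = 2x - 8
  d/dx[(y + 4)^2] = 2·y'(y + 4)
  d/dx[-49] = 0
Adding these up, d/dx[F] = 0 becomes
  (2x - 8) + (2y + 8)·y' = 0,
so isolating y',
  dy/dx = -(2x - 8)/(2y + 8) = (4 - x)/(y + 4)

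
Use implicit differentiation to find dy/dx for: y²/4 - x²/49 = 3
Differentiate both sides with respect to x, treating y as y(x). By the chain rule, any term containing y contributes a factor of y' = dy/dx when we differentiate it.

Move every term to one side and write the relation as F(x, y) = 0. Term by term,
  d/dx[-x^2/49] = -2x/49
  d/dx[y^2/4] = y·y'/2
  d/dx[-3] = 0

The pieces without y' make up ∂F/∂x and the coefficient of y' is ∂F/∂y:
  ∂F/∂x = -2x/49,
  ∂F/∂y = y/2.

Since d/dx[F] = ∂F/∂x + (∂F/∂y)·y' = 0, solve for y':
  (∂F/∂y)·y' = -∂F/∂x
  dy/dx = -(∂F/∂x)/(∂F/∂y) = -(-2x/49)/(y/2) = 4x/(49y)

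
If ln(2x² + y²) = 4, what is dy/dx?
Take d/dx of both sides. Since y is implicitly a function of x, the chain rule attaches a y' = dy/dx factor whenever we differentiate through y.

Set F(x, y) = (left side) − (right side), so the curve is F = 0. Differentiating each term of F:
  d/dx[ln(2x^2 + y^2)] = (4x + 2y·y')/(2x^2 + y^2)
  d/dx[-4] = 0

Collecting, the y'-free part is the partial derivative in x and the y' coefficient is the partial derivative in y:
  ∂F/∂x = 4x/(2x^2 + y^2)
  ∂F/∂y = 2y/(2x^2 + y^2)

so d/dx[F(x, y(x))] = ∂F/∂x + (∂F/∂y)·y' = 0. Rearranging,
  dy/dx = -(∂F/∂x)/(∂F/∂y) = -(4x/(2x^2 + y^2))/(2y/(2x^2 + y^2)) = -2x/y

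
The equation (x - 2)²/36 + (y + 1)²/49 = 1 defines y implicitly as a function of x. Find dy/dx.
Apply d/dx to both sides, remembering that y depends on x. Each occurrence of y therefore brings in a y' = dy/dx via the chain rule.

With F(x, y) equal to the left-hand side minus the right, differentiate F term by term:
  d/dx[(x - 2)^2/36] = x/18 - 1/9
  d/dx[(y + 1)^2/49] = 2·y'(y + 1)/49
  d/dx[-1] = 0
Adding these up, d/dx[F] = 0 becomes
  (x/18 - 1/9) + (2y/49 + 2/49)·y' = 0,
so isolating y',
  dy/dx = -(x/18 - 1/9)/(2y/49 + 2/49)
        = -((x - 2)/18)/(2(y + 1)/49) = 49(2 - x)/(36(y + 1))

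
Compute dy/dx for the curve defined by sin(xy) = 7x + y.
Take d/dx of both sides. Since y is implicitly a function of x, the chain rule attaches a y' = dy/dx factor whenever we differentiate through y.

Set F(x, y) = (left side) − (right side), so the curve is F = 0. Differentiating each term of F:
  d/dx[-7x] = -7
  d/dx[-y] = -y'
  d/dx[sin(xy)] = (x·y' + y)·cos(xy)

Collecting, the y'-free part is the partial derivative in x and the y' coefficient is the partial derivative in y:
  ∂F/∂x = y·cos(xy) - 7
  ∂F/∂y = x·cos(xy) - 1

so d/dx[F(x, y(x))] = ∂F/∂x + (∂F/∂y)·y' = 0. Rearranging,
  dy/dx = -(∂F/∂x)/(∂F/∂y) = -(y·cos(xy) - 7)/(x·cos(xy) - 1) = (-y·cos(xy) + 7)/(x·cos(xy) - 1)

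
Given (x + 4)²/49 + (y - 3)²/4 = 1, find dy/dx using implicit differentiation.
Differentiate both sides with respect to x, treating y as y(x). By the chain rule, any term containing y contributes a factor of y' = dy/dx when we differentiate it.

Move every term to one side and write the relation as F(x, y) = 0. Term by term,
  d/dx[(x + 4)^2/49] = 2x/49 + 8/49
  d/dx[(y - 3)^2/4] = y'(y - 3)/2
  d/dx[-1] = 0

The pieces without y' make up ∂F/∂x and the coefficient of y' is ∂F/∂y:
  ∂F/∂x = 2x/49 + 8/49,
  ∂F/∂y = y/2 - 3/2.

Since d/dx[F] = ∂F/∂x + (∂F/∂y)·y' = 0, solve for y':
  (∂F/∂y)·y' = -∂F/∂x
  dy/dx = -(∂F/∂x)/(∂F/∂y) = -(2x/49 + 8/49)/(y/2 - 3/2)
        = -(2(x + 4)/49)/((y - 3)/2) = 4(-x - 4)/(49(y - 3))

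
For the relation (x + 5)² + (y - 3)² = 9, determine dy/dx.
Take d/dx of both sides. Since y is implicitly a function of x, the chain rule attaches a y' = dy/dx factor whenever we differentiate through y.

Set F(x, y) = (left side) − (right side), so the curve is F = 0. Differentiating each term of F:
  d/dx[(x + 5)^2] = 2x + 10
  d/dx[(y - 3)^2] = 2·y'(y - 3)
  d/dx[-9] = 0

Collecting, the y'-free part is the partial derivative in x and the y' coefficient is the partial derivative in y:
  ∂F/∂x = 2x + 10
  ∂F/∂y = 2y - 6

so d/dx[F(x, y(x))] = ∂F/∂x + (∂F/∂y)·y' = 0. Rearranging,
  dy/dx = -(∂F/∂x)/(∂F/∂y) = -(2x + 10)/(2y - 6) = (-x - 5)/(y - 3)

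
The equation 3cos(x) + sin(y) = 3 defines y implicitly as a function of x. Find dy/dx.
Apply d/dx to both sides, remembering that y depends on x. Each occurrence of y therefore brings in a y' = dy/dx via the chain rule.

With F(x, y) equal to the left-hand side minus the right, differentiate F term by term:
  d/dx[sin(y)] = y'·cos(y)
  d/dx[3cos(x)] = -3sin(x)
  d/dx[-3] = 0
Adding these up, d/dx[F] = 0 becomes
  (-3sin(x)) + (cos(y))·y' = 0,
so isolating y',
  dy/dx = -(-3sin(x))/(cos(y)) = 3sin(x)/cos(y)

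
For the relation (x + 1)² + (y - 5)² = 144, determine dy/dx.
Apply d/dx to both sides, remembering that y depends on x. Each occurrence of y therefore brings in a y' = dy/dx via the chain rule.

With F(x, y) equal to the left-hand side minus the right, differentiate F term by term:
  d/dx[(x + 1)^2] = 2x + 2
  d/dx[(y - 5)^2] = 2·y'(y - 5)
  d/dx[-144] = 0
Adding these up, d/dx[F] = 0 becomes
  (2x + 2) + (2y - 10)·y' = 0,
so isolating y',
  dy/dx = -(2x + 2)/(2y - 10) = (-x - 1)/(y - 5)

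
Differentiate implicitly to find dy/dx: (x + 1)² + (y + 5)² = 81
Differentiate the relation implicitly: treat y = y(x) and apply the chain rule, so every y-derivative picks up a y' = dy/dx factor.

With everything moved to the left-hand side, differentiate term by term:
  d/dx[(x + 1)^2] = 2x + 2
  d/dx[(y + 5)^2] = 2·y'(y + 5)
  d/dx[-81] = 0

Separating the contributions that come from x directly and those that come through y:
  without y':      2x + 2
  multiplying y':  2y + 10

so (2x + 2) + (2y + 10)·y' = 0, and therefore
  dy/dx = -(2x + 2)/(2y + 10) = (-x - 1)/(y + 5)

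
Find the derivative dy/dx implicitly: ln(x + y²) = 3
Apply d/dx to both sides, remembering that y depends on x. Each occurrence of y therefore brings in a y' = dy/dx via the chain rule.

With F(x, y) equal to the left-hand side minus the right, differentiate F term by term:
  d/dx[ln(x + y^2)] = (2y·y' + 1)/(x + y^2)
  d/dx[-3] = 0
Adding these up, d/dx[F] = 0 becomes
  (1/(x + y^2)) + (2y/(x + y^2))·y' = 0,
so isolating y',
  dy/dx = -(1/(x + y^2))/(2y/(x + y^2)) = -1/(2y)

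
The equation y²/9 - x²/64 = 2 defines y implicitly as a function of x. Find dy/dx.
Apply d/dx to both sides, remembering that y depends on x. Each occurrence of y therefore brings in a y' = dy/dx via the chain rule.

With F(x, y) equal to the left-hand side minus the right, differentiate F term by term:
  d/dx[-x^2/64] = -x/32
  d/dx[y^2/9] = 2y·y'/9
  d/dx[-2] = 0
Adding these up, d/dx[F] = 0 becomes
  (-x/32) + (2y/9)·y' = 0,
so isolating y',
  dy/dx = -(-x/32)/(2y/9) = 9x/(64y)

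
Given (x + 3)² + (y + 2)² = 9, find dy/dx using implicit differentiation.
Apply d/dx to both sides, remembering that y depends on x. Each occurrence of y therefore brings in a y' = dy/dx via the chain rule.

With F(x, y) equal to the left-hand side minus the right, differentiate F term by term:
  d/dx[(x + 3)^2] = 2x + 6
  d/dx[(y + 2)^2] = 2·y'(y + 2)
  d/dx[-9] = 0
Adding these up, d/dx[F] = 0 becomes
  (2x + 6) + (2y + 4)·y' = 0,
so isolating y',
  dy/dx = -(2x + 6)/(2y + 4) = (-x - 3)/(y + 2)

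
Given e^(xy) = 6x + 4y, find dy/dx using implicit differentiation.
Differentiate both sides with respect to x, treating y as y(x). By the chain rule, any term containing y contributes a factor of y' = dy/dx when we differentiate it.

Move every term to one side and write the relation as F(x, y) = 0. Term by term,
  d/dx[-6x] = -6
  d/dx[-4y] = -4·y'
  d/dx[e^(xy)] = (x·y' + y)·e^(xy)

The pieces without y' make up ∂F/∂x and the coefficient of y' is ∂F/∂y:
  ∂F/∂x = y·e^(xy) - 6,
  ∂F/∂y = x·e^(xy) - 4.

Since d/dx[F] = ∂F/∂x + (∂F/∂y)·y' = 0, solve for y':
  (∂F/∂y)·y' = -∂F/∂x
  dy/dx = -(∂F/∂x)/(∂F/∂y) = -(y·e^(xy) - 6)/(x·e^(xy) - 4) = (-y·e^(xy) + 6)/(x·e^(xy) - 4)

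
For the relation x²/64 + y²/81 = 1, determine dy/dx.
Apply d/dx to both sides, remembering that y depends on x. Each occurrence of y therefore brings in a y' = dy/dx via the chain rule.

With F(x, y) equal to the left-hand side minus the right, differentiate F term by term:
  d/dx[x^2/64] = x/32
  d/dx[y^2/81] = 2y·y'/81
  d/dx[-1] = 0
Adding these up, d/dx[F] = 0 becomes
  (x/32) + (2y/81)·y' = 0,
so isolating y',
  dy/dx = -(x/32)/(2y/81) = -81x/(64y)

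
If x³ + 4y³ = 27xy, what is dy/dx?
Differentiate the relation implicitly: treat y = y(x) and apply the chain rule, so every y-derivative picks up a y' = dy/dx factor.

With everything moved to the left-hand side, differentiate term by term:
  d/dx[x^3] = 3x^2
  d/dx[-27xy] = -27x·y' - 27y
  d/dx[4y^3] = 12y^2·y'

Separating the contributions that come from x directly and those that come through y:
  without y':      3x^2 - 27y
  multiplying y':  -27x + 12y^2

so (3x^2 - 27y) + (-27x + 12y^2)·y' = 0, and therefore
  dy/dx = -(3x^2 - 27y)/(-27x + 12y^2) = (x^2 - 9y)/(9x - 4y^2)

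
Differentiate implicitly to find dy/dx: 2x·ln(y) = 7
Differentiate both sides with respect to x, treating y as y(x). By the chain rule, any term containing y contributes a factor of y' = dy/dx when we differentiate it.

Move every term to one side and write the relation as F(x, y) = 0. Term by term,
  d/dx[2x·ln(y)] = 2x·y'/y + 2ln(y)
  d/dx[-7] = 0

The pieces without y' make up ∂F/∂x and the coefficient of y' is ∂F/∂y:
  ∂F/∂x = 2ln(y),
  ∂F/∂y = 2x/y.

Since d/dx[F] = ∂F/∂x + (∂F/∂y)·y' = 0, solve for y':
  (∂F/∂y)·y' = -∂F/∂x
  dy/dx = -(∂F/∂x)/(∂F/∂y) = -(2ln(y))/(2x/y) = -y·ln(y)/x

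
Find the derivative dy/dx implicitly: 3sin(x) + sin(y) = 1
Differentiate the relation implicitly: treat y = y(x) and apply the chain rule, so every y-derivative picks up a y' = dy/dx factor.

With everything moved to the left-hand side, differentiate term by term:
  d/dx[3sin(x)] = 3cos(x)
  d/dx[sin(y)] = y'·cos(y)
  d/dx[-1] = 0

Separating the contributions that come from x directly and those that come through y:
  without y':      3cos(x)
  multiplying y':  cos(y)

so (3cos(x)) + (cos(y))·y' = 0, and therefore
  dy/dx = -(3cos(x))/(cos(y)) = -3cos(x)/cos(y)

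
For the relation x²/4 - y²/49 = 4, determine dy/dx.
Apply d/dx to both sides, remembering that y depends on x. Each occurrence of y therefore brings in a y' = dy/dx via the chain rule.

With F(x, y) equal to the left-hand side minus the right, differentiate F term by term:
  d/dx[x^2/4] = x/2
  d/dx[-y^2/49] = -2y·y'/49
  d/dx[-4] = 0
Adding these up, d/dx[F] = 0 becomes
  (x/2) + (-2y/49)·y' = 0,
so isolating y',
  dy/dx = -(x/2)/(-2y/49) = 49x/(4y)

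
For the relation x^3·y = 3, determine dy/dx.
Differentiate both sides with respect to x, treating y as y(x). By the chain rule, any term containing y contributes a factor of y' = dy/dx when we differentiate it.

Move every term to one side and write the relation as F(x, y) = 0. Term by term,
  d/dx[x^3y] = x^3·y' + 3x^2y
  d/dx[-3] = 0

The pieces without y' make up ∂F/∂x and the coefficient of y' is ∂F/∂y:
  ∂F/∂x = 3x^2y,
  ∂F/∂y = x^3.

Since d/dx[F] = ∂F/∂x + (∂F/∂y)·y' = 0, solve for y':
  (∂F/∂y)·y' = -∂F/∂x
  dy/dx = -(∂F/∂x)/(∂F/∂y) = -(3x^2y)/(x^3) = -3y/x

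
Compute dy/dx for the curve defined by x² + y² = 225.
Apply d/dx to both sides, remembering that y depends on x. Each occurrence of y therefore brings in a y' = dy/dx via the chain rule.

With F(x, y) equal to the left-hand side minus the right, differentiate F term by term:
  d/dx[x^2] = 2x
  d/dx[y^2] = 2y·y'
  d/dx[-225] = 0
Adding these up, d/dx[F] = 0 becomes
  (2x) + (2y)·y' = 0,
so isolating y',
  dy/dx = -(2x)/(2y) = -x/y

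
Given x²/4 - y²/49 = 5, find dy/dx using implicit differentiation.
Take d/dx of both sides. Since y is implicitly a function of x, the chain rule attaches a y' = dy/dx factor whenever we differentiate through y.

Set F(x, y) = (left side) − (right side), so the curve is F = 0. Differentiating each term of F:
  d/dx[x^2/4] = x/2
  d/dx[-y^2/49] = -2y·y'/49
  d/dx[-5] = 0

Collecting, the y'-free part is the partial derivative in x and the y' coefficient is the partial derivative in y:
  ∂F/∂x = x/2
  ∂F/∂y = -2y/49

so d/dx[F(x, y(x))] = ∂F/∂x + (∂F/∂y)·y' = 0. Rearranging,
  dy/dx = -(∂F/∂x)/(∂F/∂y) = -(x/2)/(-2y/49) = 49x/(4y)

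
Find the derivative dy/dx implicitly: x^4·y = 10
Differentiate both sides with respect to x, treating y as y(x). By the chain rule, any term containing y contributes a factor of y' = dy/dx when we differentiate it.

Move every term to one side and write the relation as F(x, y) = 0. Term by term,
  d/dx[x^4y] = x^4·y' + 4x^3y
  d/dx[-10] = 0

The pieces without y' make up ∂F/∂x and the coefficient of y' is ∂F/∂y:
  ∂F/∂x = 4x^3y,
  ∂F/∂y = x^4.

Since d/dx[F] = ∂F/∂x + (∂F/∂y)·y' = 0, solve for y':
  (∂F/∂y)·y' = -∂F/∂x
  dy/dx = -(∂F/∂x)/(∂F/∂y) = -(4x^3y)/(x^4) = -4y/x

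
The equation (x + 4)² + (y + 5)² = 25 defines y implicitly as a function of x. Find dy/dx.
Apply d/dx to both sides, remembering that y depends on x. Each occurrence of y therefore brings in a y' = dy/dx via the chain rule.

With F(x, y) equal to the left-hand side minus the right, differentiate F term by term:
  d/dx[(x + 4)^2] = 2x + 8
  d/dx[(y + 5)^2] = 2·y'(y + 5)
  d/dx[-25] = 0
Adding these up, d/dx[F] = 0 becomes
  (2x + 8) + (2y + 10)·y' = 0,
so isolating y',
  dy/dx = -(2x + 8)/(2y + 10) = (-x - 4)/(y + 5)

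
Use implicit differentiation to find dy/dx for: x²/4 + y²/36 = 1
Differentiate both sides with respect to x, treating y as y(x). By the chain rule, any term containing y contributes a factor of y' = dy/dx when we differentiate it.

Move every term to one side and write the relation as F(x, y) = 0. Term by term,
  d/dx[x^2/4] = x/2
  d/dx[y^2/36] = y·y'/18
  d/dx[-1] = 0

The pieces without y' make up ∂F/∂x and the coefficient of y' is ∂F/∂y:
  ∂F/∂x = x/2,
  ∂F/∂y = y/18.

Since d/dx[F] = ∂F/∂x + (∂F/∂y)·y' = 0, solve for y':
  (∂F/∂y)·y' = -∂F/∂x
  dy/dx = -(∂F/∂x)/(∂F/∂y) = -(x/2)/(y/18) = -9x/y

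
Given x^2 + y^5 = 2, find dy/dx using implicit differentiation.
Apply d/dx to both sides, remembering that y depends on x. Each occurrence of y therefore brings in a y' = dy/dx via the chain rule.

With F(x, y) equal to the left-hand side minus the right, differentiate F term by term:
  d/dx[x^2] = 2x
  d/dx[y^5] = 5y^4·y'
  d/dx[-2] = 0
Adding these up, d/dx[F] = 0 becomes
  (2x) + (5y^4)·y' = 0,
so isolating y',
  dy/dx = -(2x)/(5y^4) = -2x/(5y^4)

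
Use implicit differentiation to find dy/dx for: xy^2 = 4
Take d/dx of both sides. Since y is implicitly a function of x, the chain rule attaches a y' = dy/dx factor whenever we differentiate through y.

Set F(x, y) = (left side) − (right side), so the curve is F = 0. Differentiating each term of F:
  d/dx[xy^2] = 2xy·y' + y^2
  d/dx[-4] = 0

Collecting, the y'-free part is the partial derivative in x and the y' coefficient is the partial derivative in y:
  ∂F/∂x = y^2
  ∂F/∂y = 2xy

so d/dx[F(x, y(x))] = ∂F/∂x + (∂F/∂y)·y' = 0. Rearranging,
  dy/dx = -(∂F/∂x)/(∂F/∂y) = -(y^2)/(2xy) = -y/(2x)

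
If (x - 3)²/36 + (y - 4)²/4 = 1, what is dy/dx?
Take d/dx of both sides. Since y is implicitly a function of x, the chain rule attaches a y' = dy/dx factor whenever we differentiate through y.

Set F(x, y) = (left side) − (right side), so the curve is F = 0. Differentiating each term of F:
  d/dx[(x - 3)^2/36] = x/18 - 1/6
  d/dx[(y - 4)^2/4] = y'(y - 4)/2
  d/dx[-1] = 0

Collecting, the y'-free part is the partial derivative in x and the y' coefficient is the partial derivative in y:
  ∂F/∂x = x/18 - 1/6
  ∂F/∂y = y/2 - 2

so d/dx[F(x, y(x))] = ∂F/∂x + (∂F/∂y)·y' = 0. Rearranging,
  dy/dx = -(∂F/∂x)/(∂F/∂y) = -(x/18 - 1/6)/(y/2 - 2)
        = -((x - 3)/18)/((y - 4)/2) = (3 - x)/(9(y - 4))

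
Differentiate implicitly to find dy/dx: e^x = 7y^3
Take d/dx of both sides. Since y is implicitly a function of x, the chain rule attaches a y' = dy/dx factor whenever we differentiate through y.

Set F(x, y) = (left side) − (right side), so the curve is F = 0. Differentiating each term of F:
  d/dx[-7y^3] = -21y^2·y'
  d/dx[e^(x)] = e^(x)

Collecting, the y'-free part is the partial derivative in x and the y' coefficient is the partial derivative in y:
  ∂F/∂x = e^(x)
  ∂F/∂y = -21y^2

so d/dx[F(x, y(x))] = ∂F/∂x + (∂F/∂y)·y' = 0. Rearranging,
  dy/dx = -(∂F/∂x)/(∂F/∂y) = -(e^(x))/(-21y^2) = e^(x)/(21y^2)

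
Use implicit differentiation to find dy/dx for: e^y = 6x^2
Take d/dx of both sides. Since y is implicitly a function of x, the chain rule attaches a y' = dy/dx factor whenever we differentiate through y.

Set F(x, y) = (left side) − (right side), so the curve is F = 0. Differentiating each term of F:
  d/dx[-6x^2] = -12x
  d/dx[e^(y)] = y'·e^(y)

Collecting, the y'-free part is the partial derivative in x and the y' coefficient is the partial derivative in y:
  ∂F/∂x = -12x
  ∂F/∂y = e^(y)

so d/dx[F(x, y(x))] = ∂F/∂x + (∂F/∂y)·y' = 0. Rearranging,
  dy/dx = -(∂F/∂x)/(∂F/∂y) = -(-12x)/(e^(y)) = 12x·e^(-y)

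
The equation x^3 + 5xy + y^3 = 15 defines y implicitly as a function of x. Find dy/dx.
Apply d/dx to both sides, remembering that y depends on x. Each occurrence of y therefore brings in a y' = dy/dx via the chain rule.

With F(x, y) equal to the left-hand side minus the right, differentiate F term by term:
  d/dx[x^3] = 3x^2
  d/dx[5xy] = 5x·y' + 5y
  d/dx[y^3] = 3y^2·y'
  d/dx[-15] = 0
Adding these up, d/dx[F] = 0 becomes
  (3x^2 + 5y) + (5x + 3y^2)·y' = 0,
so isolating y',
  dy/dx = -(3x^2 + 5y)/(5x + 3y^2) = (-3x^2 - 5y)/(5x + 3y^2)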